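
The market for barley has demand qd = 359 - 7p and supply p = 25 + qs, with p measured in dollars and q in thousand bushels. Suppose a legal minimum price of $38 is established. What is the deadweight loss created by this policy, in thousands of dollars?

0

Rearranging supply gives qs = p - 25. Without the control the market clears where 359 - 7p = p - 25, i.e. p* = 48 and q* = 23.
Since 38 is below p* = 48, the floor does not bind and the free-market outcome prevails.
Since the control does not bind, no trades are prevented and deadweight loss is zero.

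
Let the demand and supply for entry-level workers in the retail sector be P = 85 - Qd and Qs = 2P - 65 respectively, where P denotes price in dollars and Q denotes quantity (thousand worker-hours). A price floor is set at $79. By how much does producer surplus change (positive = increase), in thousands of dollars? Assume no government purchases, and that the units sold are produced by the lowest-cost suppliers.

-36.25

Rearranging demand gives Qd = 85 - P. Setting quantity demanded equal to quantity supplied, 85 - P = 2P - 65, gives P* = 50 and Q* = 35.
Because the floor (79) lies above the market-clearing price, it is binding.
At P = 79: Qd = 85 - 79 = 6 and Qs = 2·79 - 65 = 93.
Producer surplus without the control is ½ · (50 - 32.5) · 35 = 306.25.
With the floor, 6 units are sold at 79. The supply price at Q = 6 is 35.5, so PS = ½ · [(79 - 32.5) + (79 - 35.5)] · 6 = 270.
Change in producer surplus = 270 - 306.25 = -36.25.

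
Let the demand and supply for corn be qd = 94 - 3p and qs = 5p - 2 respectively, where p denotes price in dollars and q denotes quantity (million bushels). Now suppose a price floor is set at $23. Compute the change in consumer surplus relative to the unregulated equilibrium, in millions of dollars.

In a free market, 94 - 3p = 5p - 2 gives the equilibrium p* = 12, q* = 58.
Because the floor (23) lies above the market-clearing price, it is binding.
At p = 23: qd = 94 - 3·23 = 25 and qs = 5·23 - 2 = 113.
Consumer surplus without the control is ½ · (94/3 - 12) · 58 = 1682/3.
With the floor, consumers buy 25 units at 23, so CS = ½ · (94/3 - 23) · 25 = 625/6.
Change in consumer surplus = 625/6 - 1682/3 = -456.5.

-456.5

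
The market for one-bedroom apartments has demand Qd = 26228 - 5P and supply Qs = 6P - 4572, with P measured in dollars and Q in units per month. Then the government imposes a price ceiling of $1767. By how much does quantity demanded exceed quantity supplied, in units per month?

11363

Equilibrium: 26228 - 5P = 6P - 4572, so 30800 = 11P and P* = 2800, Q* = 12228.
The ceiling of 1767 is below the equilibrium price 2800, so it binds.
At P = 1767: Qd = 26228 - 5·1767 = 17393 and Qs = 6·1767 - 4572 = 6030.
Shortage = Qd - Qs = 17393 - 6030 = 11363.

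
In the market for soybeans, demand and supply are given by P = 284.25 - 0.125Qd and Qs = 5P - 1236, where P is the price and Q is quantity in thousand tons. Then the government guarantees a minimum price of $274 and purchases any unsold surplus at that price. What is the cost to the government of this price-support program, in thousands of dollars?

14248

Rearranging demand gives Qd = 2274 - 8P. Setting quantity demanded equal to quantity supplied, 2274 - 8P = 5P - 1236, gives P* = 270 and Q* = 114.
The floor of 274 is above the equilibrium price 270, so it binds.
At P = 274: Qd = 2274 - 8·274 = 82 and Qs = 5·274 - 1236 = 134.
Surplus = Qs - Qd = 52.
Government expenditure = surplus × support price = 52 × 274 = 14248.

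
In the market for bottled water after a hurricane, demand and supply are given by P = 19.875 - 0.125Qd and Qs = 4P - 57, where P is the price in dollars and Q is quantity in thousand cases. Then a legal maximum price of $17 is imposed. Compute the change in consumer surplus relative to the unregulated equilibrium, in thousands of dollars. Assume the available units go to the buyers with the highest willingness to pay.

10

Rearranging demand gives Qd = 159 - 8P. Equilibrium: 159 - 8P = 4P - 57, so 216 = 12P and P* = 18, Q* = 15.
Because the ceiling (17) lies below the market-clearing price, it is binding.
At P = 17: Qd = 159 - 8·17 = 23 and Qs = 4·17 - 57 = 11.
Consumer surplus without the control is ½ · (19.875 - 18) · 15 = 14.0625.
With the ceiling, 11 units are sold at 17 (assume they go to the highest-value buyers). The demand price at Q = 11 is 18.5, so CS = ½ · [(19.875 - 17) + (18.5 - 17)] · 11 = 24.0625.
Change in consumer surplus = 24.0625 - 14.0625 = 10.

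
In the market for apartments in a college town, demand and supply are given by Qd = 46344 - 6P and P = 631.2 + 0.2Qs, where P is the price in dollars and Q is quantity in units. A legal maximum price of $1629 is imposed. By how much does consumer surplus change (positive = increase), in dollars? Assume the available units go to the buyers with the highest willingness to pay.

-2848749.75

Rearranging supply gives Qs = 5P - 3156. Setting quantity demanded equal to quantity supplied, 46344 - 6P = 5P - 3156, gives P* = 4500 and Q* = 19344.
Since 1629 < 4500, the ceiling is binding.
At P = 1629: Qd = 46344 - 6·1629 = 36570 and Qs = 5·1629 - 3156 = 4989.
Consumer surplus without the control is ½ · (7724 - 4500) · 19344 = 31182528.
With the ceiling, 4989 units are sold at 1629 (assume they go to the highest-value buyers). The demand price at Q = 4989 is 6892.5, so CS = ½ · [(7724 - 1629) + (6892.5 - 1629)] · 4989 = 28333778.25.
Change in consumer surplus = 28333778.25 - 31182528 = -2848749.75.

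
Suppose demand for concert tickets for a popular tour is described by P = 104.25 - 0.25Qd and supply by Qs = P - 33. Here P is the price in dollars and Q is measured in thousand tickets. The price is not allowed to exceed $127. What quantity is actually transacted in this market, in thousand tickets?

57

Rearranging demand gives Qd = 417 - 4P. Setting quantity demanded equal to quantity supplied, 417 - 4P = P - 33, gives P* = 90 and Q* = 57.
Since 127 is above P* = 90, the ceiling does not bind and the free-market outcome prevails.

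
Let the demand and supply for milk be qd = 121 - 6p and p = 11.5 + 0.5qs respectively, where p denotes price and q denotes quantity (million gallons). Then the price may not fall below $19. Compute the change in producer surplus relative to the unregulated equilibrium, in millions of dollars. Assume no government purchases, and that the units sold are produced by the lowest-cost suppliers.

-2

Rearranging supply gives qs = 2p - 23. Equilibrium: 121 - 6p = 2p - 23, so 144 = 8p and p* = 18, q* = 13.
Since 19 > 18, the floor is binding.
At p = 19: qd = 121 - 6·19 = 7 and qs = 2·19 - 23 = 15.
Producer surplus without the control is ½ · (18 - 11.5) · 13 = 42.25.
With the floor, 7 units are sold at 19. The supply price at q = 7 is 15, so PS = ½ · [(19 - 11.5) + (19 - 15)] · 7 = 40.25.
Change in producer surplus = 40.25 - 42.25 = -2.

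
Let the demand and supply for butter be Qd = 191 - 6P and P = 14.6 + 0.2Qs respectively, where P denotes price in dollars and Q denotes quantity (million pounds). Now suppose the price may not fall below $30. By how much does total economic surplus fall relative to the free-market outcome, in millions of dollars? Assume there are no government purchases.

237.6

Rearranging supply gives Qs = 5P - 73. In a free market, 191 - 6P = 5P - 73 gives the equilibrium P* = 24, Q* = 47.
Because the floor (30) lies above the market-clearing price, it is binding.
At P = 30: Qd = 191 - 6·30 = 11 and Qs = 5·30 - 73 = 77.
Quantity traded falls to 11. At Q = 11 the demand price is (191 - 11)/6 = 30 and the supply price is (73 + 11)/5 = 16.8.
Deadweight loss = ½ · (30 - 16.8) · (47 - 11) = ½ · 13.2 · 36 = 237.6.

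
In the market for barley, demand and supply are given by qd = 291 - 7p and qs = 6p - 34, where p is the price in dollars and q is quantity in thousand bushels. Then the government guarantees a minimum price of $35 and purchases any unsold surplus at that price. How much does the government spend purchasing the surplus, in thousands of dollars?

4550

Without the control the market clears where 291 - 7p = 6p - 34, i.e. p* = 25 and q* = 116.
Because the floor (35) lies above the market-clearing price, it is binding.
At p = 35: qd = 291 - 7·35 = 46 and qs = 6·35 - 34 = 176.
Surplus = qs - qd = 130.
Government expenditure = surplus × support price = 130 × 35 = 4550.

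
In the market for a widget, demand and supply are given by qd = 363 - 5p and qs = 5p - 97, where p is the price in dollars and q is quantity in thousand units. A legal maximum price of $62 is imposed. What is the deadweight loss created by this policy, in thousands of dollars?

Setting quantity demanded equal to quantity supplied, 363 - 5p = 5p - 97, gives p* = 46 and q* = 133.
The ceiling of 62 is above the equilibrium price 46, so it is not binding; the market clears at p* = 46, q* = 133.
Since the control does not bind, no trades are prevented and deadweight loss is zero.

0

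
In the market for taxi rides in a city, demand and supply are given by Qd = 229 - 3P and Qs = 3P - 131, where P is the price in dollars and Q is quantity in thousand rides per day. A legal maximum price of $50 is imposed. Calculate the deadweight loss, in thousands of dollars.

Equilibrium: 229 - 3P = 3P - 131, so 360 = 6P and P* = 60, Q* = 49.
The ceiling of 50 is below the equilibrium price 60, so it binds.
At P = 50: Qd = 229 - 3·50 = 79 and Qs = 3·50 - 131 = 19.
Quantity traded falls to 19. At Q = 19 the demand price is (229 - 19)/3 = 70 and the supply price is (131 + 19)/3 = 50.
Deadweight loss = ½ · (70 - 50) · (49 - 19) = ½ · 20 · 30 = 300.

300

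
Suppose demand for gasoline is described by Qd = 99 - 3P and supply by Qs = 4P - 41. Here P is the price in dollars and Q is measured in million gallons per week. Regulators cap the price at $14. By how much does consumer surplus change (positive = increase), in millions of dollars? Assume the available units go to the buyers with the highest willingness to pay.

In a free market, 99 - 3P = 4P - 41 gives the equilibrium P* = 20, Q* = 39.
Since 14 < 20, the ceiling is binding.
At P = 14: Qd = 99 - 3·14 = 57 and Qs = 4·14 - 41 = 15.
Consumer surplus without the control is ½ · (33 - 20) · 39 = 253.5.
With the ceiling, 15 units are sold at 14 (assume they go to the highest-value buyers). The demand price at Q = 15 is 28, so CS = ½ · [(33 - 14) + (28 - 14)] · 15 = 247.5.
Change in consumer surplus = 247.5 - 253.5 = -6.

-6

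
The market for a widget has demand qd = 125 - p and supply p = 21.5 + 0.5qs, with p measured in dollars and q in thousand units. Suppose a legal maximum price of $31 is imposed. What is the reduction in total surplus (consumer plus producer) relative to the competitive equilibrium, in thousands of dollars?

1875

Rearranging supply gives qs = 2p - 43. In a free market, 125 - p = 2p - 43 gives the equilibrium p* = 56, q* = 69.
Because the ceiling (31) lies below the market-clearing price, it is binding.
At p = 31: qd = 125 - 31 = 94 and qs = 2·31 - 43 = 19.
Quantity traded falls to 19. At q = 19 the demand price is 125 - 19 = 106 and the supply price is (43 + 19)/2 = 31.
Deadweight loss = ½ · (106 - 31) · (69 - 19) = ½ · 75 · 50 = 1875.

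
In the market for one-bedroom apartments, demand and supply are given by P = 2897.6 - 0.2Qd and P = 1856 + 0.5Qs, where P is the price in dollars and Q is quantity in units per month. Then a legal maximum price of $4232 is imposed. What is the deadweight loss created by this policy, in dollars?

0

Rearranging demand gives Qd = 14488 - 5P; rearranging supply gives Qs = 2P - 3712. In a free market, 14488 - 5P = 2P - 3712 gives the equilibrium P* = 2600, Q* = 1488.
Since 4232 is above P* = 2600, the ceiling does not bind and the free-market outcome prevails.
Since the control does not bind, no trades are prevented and deadweight loss is zero.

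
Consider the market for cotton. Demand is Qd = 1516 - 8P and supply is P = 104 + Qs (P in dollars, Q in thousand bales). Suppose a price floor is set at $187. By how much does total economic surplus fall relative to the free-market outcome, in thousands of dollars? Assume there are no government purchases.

Rearranging supply gives Qs = P - 104. Equilibrium: 1516 - 8P = P - 104, so 1620 = 9P and P* = 180, Q* = 76.
Since 187 > 180, the floor is binding.
At P = 187: Qd = 1516 - 8·187 = 20 and Qs = 187 - 104 = 83.
Quantity traded falls to 20. At Q = 20 the demand price is (1516 - 20)/8 = 187 and the supply price is 104 + 20 = 124.
Deadweight loss = ½ · (187 - 124) · (76 - 20) = ½ · 63 · 56 = 1764.

1764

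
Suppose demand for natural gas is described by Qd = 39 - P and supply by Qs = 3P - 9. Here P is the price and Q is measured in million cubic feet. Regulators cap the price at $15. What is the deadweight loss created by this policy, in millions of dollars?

0

Without the control the market clears where 39 - P = 3P - 9, i.e. P* = 12 and Q* = 27.
Since 15 is above P* = 12, the ceiling does not bind and the free-market outcome prevails.
Since the control does not bind, no trades are prevented and deadweight loss is zero.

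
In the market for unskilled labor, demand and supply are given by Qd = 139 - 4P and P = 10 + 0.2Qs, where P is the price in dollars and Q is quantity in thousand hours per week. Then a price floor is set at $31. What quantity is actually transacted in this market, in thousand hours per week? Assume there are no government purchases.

15

Rearranging supply gives Qs = 5P - 50. In a free market, 139 - 4P = 5P - 50 gives the equilibrium P* = 21, Q* = 55.
The floor of 31 is above the equilibrium price 21, so it binds.
At P = 31: Qd = 139 - 4·31 = 15 and Qs = 5·31 - 50 = 105.
The quantity actually transacted is the short side, demand: 15.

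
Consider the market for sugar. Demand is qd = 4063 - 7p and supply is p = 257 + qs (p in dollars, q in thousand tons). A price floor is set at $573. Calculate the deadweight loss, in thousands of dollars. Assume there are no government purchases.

Rearranging supply gives qs = p - 257. Without the control the market clears where 4063 - 7p = p - 257, i.e. p* = 540 and q* = 283.
Since 573 > 540, the floor is binding.
At p = 573: qd = 4063 - 7·573 = 52 and qs = 573 - 257 = 316.
Quantity traded falls to 52. At q = 52 the demand price is (4063 - 52)/7 = 573 and the supply price is 257 + 52 = 309.
Deadweight loss = ½ · (573 - 309) · (283 - 52) = ½ · 264 · 231 = 30492.

30492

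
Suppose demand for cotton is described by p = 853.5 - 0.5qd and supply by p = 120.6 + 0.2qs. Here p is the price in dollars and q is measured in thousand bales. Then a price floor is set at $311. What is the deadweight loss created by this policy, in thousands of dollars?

Rearranging demand gives qd = 1707 - 2p; rearranging supply gives qs = 5p - 603. In a free market, 1707 - 2p = 5p - 603 gives the equilibrium p* = 330, q* = 1047.
Since 311 is below p* = 330, the floor does not bind and the free-market outcome prevails.
Since the control does not bind, no trades are prevented and deadweight loss is zero.

0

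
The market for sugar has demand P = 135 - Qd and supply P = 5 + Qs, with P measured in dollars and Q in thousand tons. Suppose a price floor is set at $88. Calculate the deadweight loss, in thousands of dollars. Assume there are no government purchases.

324

Rearranging demand gives Qd = 135 - P; rearranging supply gives Qs = P - 5. Setting quantity demanded equal to quantity supplied, 135 - P = P - 5, gives P* = 70 and Q* = 65.
Since 88 > 70, the floor is binding.
At P = 88: Qd = 135 - 88 = 47 and Qs = 88 - 5 = 83.
Quantity traded falls to 47. At Q = 47 the demand price is 135 - 47 = 88 and the supply price is 5 + 47 = 52.
Deadweight loss = ½ · (88 - 52) · (65 - 47) = ½ · 36 · 18 = 324.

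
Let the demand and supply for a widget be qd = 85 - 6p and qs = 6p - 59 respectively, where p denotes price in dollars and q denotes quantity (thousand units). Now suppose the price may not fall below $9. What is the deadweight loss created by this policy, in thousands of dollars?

In a free market, 85 - 6p = 6p - 59 gives the equilibrium p* = 12, q* = 13.
Since 9 is below p* = 12, the floor does not bind and the free-market outcome prevails.
Since the control does not bind, no trades are prevented and deadweight loss is zero.

0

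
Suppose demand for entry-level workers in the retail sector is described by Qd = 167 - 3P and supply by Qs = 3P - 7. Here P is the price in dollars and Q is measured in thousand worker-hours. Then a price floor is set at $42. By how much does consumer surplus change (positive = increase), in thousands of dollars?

-786.5

Equilibrium: 167 - 3P = 3P - 7, so 174 = 6P and P* = 29, Q* = 80.
Because the floor (42) lies above the market-clearing price, it is binding.
At P = 42: Qd = 167 - 3·42 = 41 and Qs = 3·42 - 7 = 119.
Consumer surplus without the control is ½ · (167/3 - 29) · 80 = 3200/3.
With the floor, consumers buy 41 units at 42, so CS = ½ · (167/3 - 42) · 41 = 1681/6.
Change in consumer surplus = 1681/6 - 3200/3 = -786.5.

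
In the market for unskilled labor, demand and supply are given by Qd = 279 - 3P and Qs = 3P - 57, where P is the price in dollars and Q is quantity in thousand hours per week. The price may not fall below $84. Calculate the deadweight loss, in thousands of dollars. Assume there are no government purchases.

2352

Equilibrium: 279 - 3P = 3P - 57, so 336 = 6P and P* = 56, Q* = 111.
Because the floor (84) lies above the market-clearing price, it is binding.
At P = 84: Qd = 279 - 3·84 = 27 and Qs = 3·84 - 57 = 195.
Quantity traded falls to 27. At Q = 27 the demand price is (279 - 27)/3 = 84 and the supply price is (57 + 27)/3 = 28.
Deadweight loss = ½ · (84 - 28) · (111 - 27) = ½ · 56 · 84 = 2352.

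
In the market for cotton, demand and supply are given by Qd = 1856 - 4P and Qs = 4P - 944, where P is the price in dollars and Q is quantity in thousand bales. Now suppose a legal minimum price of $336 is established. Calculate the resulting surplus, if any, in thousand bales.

Equilibrium: 1856 - 4P = 4P - 944, so 2800 = 8P and P* = 350, Q* = 456.
Since 336 is below P* = 350, the floor does not bind and the free-market outcome prevails.
Since the control does not bind, there is no surplus.

0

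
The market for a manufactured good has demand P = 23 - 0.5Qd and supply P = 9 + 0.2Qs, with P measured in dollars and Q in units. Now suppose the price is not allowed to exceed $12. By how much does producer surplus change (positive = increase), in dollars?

-17.5

Rearranging demand gives Qd = 46 - 2P; rearranging supply gives Qs = 5P - 45. Without the control the market clears where 46 - 2P = 5P - 45, i.e. P* = 13 and Q* = 20.
Since 12 < 13, the ceiling is binding.
At P = 12: Qd = 46 - 2·12 = 22 and Qs = 5·12 - 45 = 15.
Producer surplus without the control is ½ · (13 - 9) · 20 = 40.
With the ceiling, producers sell 15 units at 12, so PS = ½ · (12 - 9) · 15 = 22.5.
Change in producer surplus = 22.5 - 40 = -17.5.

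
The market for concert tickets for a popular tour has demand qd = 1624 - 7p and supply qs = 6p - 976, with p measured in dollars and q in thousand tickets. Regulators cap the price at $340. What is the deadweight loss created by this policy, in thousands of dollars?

Setting quantity demanded equal to quantity supplied, 1624 - 7p = 6p - 976, gives p* = 200 and q* = 224.
Since 340 is above p* = 200, the ceiling does not bind and the free-market outcome prevails.
Since the control does not bind, no trades are prevented and deadweight loss is zero.

0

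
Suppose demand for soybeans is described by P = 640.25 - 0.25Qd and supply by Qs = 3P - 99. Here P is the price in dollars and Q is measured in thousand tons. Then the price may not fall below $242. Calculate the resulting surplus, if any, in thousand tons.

0

Rearranging demand gives Qd = 2561 - 4P. Without the control the market clears where 2561 - 4P = 3P - 99, i.e. P* = 380 and Q* = 1041.
Since 242 is below P* = 380, the floor does not bind and the free-market outcome prevails.
Since the control does not bind, there is no surplus.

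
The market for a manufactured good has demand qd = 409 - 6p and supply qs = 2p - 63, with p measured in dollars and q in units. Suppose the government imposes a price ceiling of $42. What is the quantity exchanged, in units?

21

Without the control the market clears where 409 - 6p = 2p - 63, i.e. p* = 59 and q* = 55.
Since 42 < 59, the ceiling is binding.
At p = 42: qd = 409 - 6·42 = 157 and qs = 2·42 - 63 = 21.
The quantity actually transacted is the short side, supply: 21.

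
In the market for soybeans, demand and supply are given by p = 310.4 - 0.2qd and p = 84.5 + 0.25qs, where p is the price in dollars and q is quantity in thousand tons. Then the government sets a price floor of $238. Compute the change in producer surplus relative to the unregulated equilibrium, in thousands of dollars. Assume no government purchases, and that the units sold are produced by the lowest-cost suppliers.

Rearranging demand gives qd = 1552 - 5p; rearranging supply gives qs = 4p - 338. Without the control the market clears where 1552 - 5p = 4p - 338, i.e. p* = 210 and q* = 502.
The floor of 238 is above the equilibrium price 210, so it binds.
At p = 238: qd = 1552 - 5·238 = 362 and qs = 4·238 - 338 = 614.
Producer surplus without the control is ½ · (210 - 84.5) · 502 = 31500.5.
With the floor, 362 units are sold at 238. The supply price at q = 362 is 175, so PS = ½ · [(238 - 84.5) + (238 - 175)] · 362 = 39186.5.
Change in producer surplus = 39186.5 - 31500.5 = 7686.

7686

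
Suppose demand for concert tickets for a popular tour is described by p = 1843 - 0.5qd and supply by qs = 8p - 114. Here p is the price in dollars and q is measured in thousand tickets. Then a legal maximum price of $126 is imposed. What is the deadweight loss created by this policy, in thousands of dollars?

1290320

Rearranging demand gives qd = 3686 - 2p. Equilibrium: 3686 - 2p = 8p - 114, so 3800 = 10p and p* = 380, q* = 2926.
Since 126 < 380, the ceiling is binding.
At p = 126: qd = 3686 - 2·126 = 3434 and qs = 8·126 - 114 = 894.
Quantity traded falls to 894. At q = 894 the demand price is (3686 - 894)/2 = 1396 and the supply price is (114 + 894)/8 = 126.
Deadweight loss = ½ · (1396 - 126) · (2926 - 894) = ½ · 1270 · 2032 = 1290320.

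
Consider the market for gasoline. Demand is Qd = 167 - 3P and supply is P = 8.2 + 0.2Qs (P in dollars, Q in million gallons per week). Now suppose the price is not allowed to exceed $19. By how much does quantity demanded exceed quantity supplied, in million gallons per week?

56

Rearranging supply gives Qs = 5P - 41. Setting quantity demanded equal to quantity supplied, 167 - 3P = 5P - 41, gives P* = 26 and Q* = 89.
Because the ceiling (19) lies below the market-clearing price, it is binding.
At P = 19: Qd = 167 - 3·19 = 110 and Qs = 5·19 - 41 = 54.
Shortage = Qd - Qs = 110 - 54 = 56.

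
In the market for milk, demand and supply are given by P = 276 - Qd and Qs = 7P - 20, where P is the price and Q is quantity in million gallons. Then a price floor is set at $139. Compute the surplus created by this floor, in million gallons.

Rearranging demand gives Qd = 276 - P. In a free market, 276 - P = 7P - 20 gives the equilibrium P* = 37, Q* = 239.
The floor of 139 is above the equilibrium price 37, so it binds.
At P = 139: Qd = 276 - 139 = 137 and Qs = 7·139 - 20 = 953.
Surplus = Qs - Qd = 953 - 137 = 816.

816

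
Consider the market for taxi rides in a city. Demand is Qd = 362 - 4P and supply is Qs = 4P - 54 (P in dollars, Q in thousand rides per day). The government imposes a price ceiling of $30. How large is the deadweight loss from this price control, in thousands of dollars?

Setting quantity demanded equal to quantity supplied, 362 - 4P = 4P - 54, gives P* = 52 and Q* = 154.
Because the ceiling (30) lies below the market-clearing price, it is binding.
At P = 30: Qd = 362 - 4·30 = 242 and Qs = 4·30 - 54 = 66.
Quantity traded falls to 66. At Q = 66 the demand price is (362 - 66)/4 = 74 and the supply price is (54 + 66)/4 = 30.
Deadweight loss = ½ · (74 - 30) · (154 - 66) = ½ · 44 · 88 = 1936.

1936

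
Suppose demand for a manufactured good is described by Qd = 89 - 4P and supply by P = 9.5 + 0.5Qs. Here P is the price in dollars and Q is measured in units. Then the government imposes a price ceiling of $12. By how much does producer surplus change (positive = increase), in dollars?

-66

Rearranging supply gives Qs = 2P - 19. Setting quantity demanded equal to quantity supplied, 89 - 4P = 2P - 19, gives P* = 18 and Q* = 17.
Because the ceiling (12) lies below the market-clearing price, it is binding.
At P = 12: Qd = 89 - 4·12 = 41 and Qs = 2·12 - 19 = 5.
Producer surplus without the control is ½ · (18 - 9.5) · 17 = 72.25.
With the ceiling, producers sell 5 units at 12, so PS = ½ · (12 - 9.5) · 5 = 6.25.
Change in producer surplus = 6.25 - 72.25 = -66.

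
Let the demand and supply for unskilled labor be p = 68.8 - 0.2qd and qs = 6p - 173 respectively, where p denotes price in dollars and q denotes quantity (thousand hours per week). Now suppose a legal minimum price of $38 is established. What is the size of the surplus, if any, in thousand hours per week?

0

Rearranging demand gives qd = 344 - 5p. Setting quantity demanded equal to quantity supplied, 344 - 5p = 6p - 173, gives p* = 47 and q* = 109.
Since 38 is below p* = 47, the floor does not bind and the free-market outcome prevails.
Since the control does not bind, there is no surplus.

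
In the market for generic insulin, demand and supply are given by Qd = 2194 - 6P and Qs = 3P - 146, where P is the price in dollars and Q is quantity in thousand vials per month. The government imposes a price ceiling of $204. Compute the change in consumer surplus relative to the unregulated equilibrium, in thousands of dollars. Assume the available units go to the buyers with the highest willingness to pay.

23744

Equilibrium: 2194 - 6P = 3P - 146, so 2340 = 9P and P* = 260, Q* = 634.
The ceiling of 204 is below the equilibrium price 260, so it binds.
At P = 204: Qd = 2194 - 6·204 = 970 and Qs = 3·204 - 146 = 466.
Consumer surplus without the control is ½ · (1097/3 - 260) · 634 = 100489/3.
With the ceiling, 466 units are sold at 204 (assume they go to the highest-value buyers). The demand price at Q = 466 is 288, so CS = ½ · [(1097/3 - 204) + (288 - 204)] · 466 = 171721/3.
Change in consumer surplus = 171721/3 - 100489/3 = 23744.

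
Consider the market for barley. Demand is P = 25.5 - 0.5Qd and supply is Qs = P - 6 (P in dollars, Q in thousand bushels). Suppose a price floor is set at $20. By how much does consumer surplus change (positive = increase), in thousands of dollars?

Rearranging demand gives Qd = 51 - 2P. In a free market, 51 - 2P = P - 6 gives the equilibrium P* = 19, Q* = 13.
Since 20 > 19, the floor is binding.
At P = 20: Qd = 51 - 2·20 = 11 and Qs = 20 - 6 = 14.
Consumer surplus without the control is ½ · (25.5 - 19) · 13 = 42.25.
With the floor, consumers buy 11 units at 20, so CS = ½ · (25.5 - 20) · 11 = 30.25.
Change in consumer surplus = 30.25 - 42.25 = -12.

-12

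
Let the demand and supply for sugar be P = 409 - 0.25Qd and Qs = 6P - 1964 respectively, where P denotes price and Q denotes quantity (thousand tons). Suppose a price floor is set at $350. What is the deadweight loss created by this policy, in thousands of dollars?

0

Rearranging demand gives Qd = 1636 - 4P. Equilibrium: 1636 - 4P = 6P - 1964, so 3600 = 10P and P* = 360, Q* = 196.
Since 350 is below P* = 360, the floor does not bind and the free-market outcome prevails.
Since the control does not bind, no trades are prevented and deadweight loss is zero.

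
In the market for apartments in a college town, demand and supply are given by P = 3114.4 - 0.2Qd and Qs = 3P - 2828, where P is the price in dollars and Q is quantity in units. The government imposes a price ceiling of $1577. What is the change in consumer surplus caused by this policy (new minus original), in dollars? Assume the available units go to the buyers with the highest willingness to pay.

Rearranging demand gives Qd = 15572 - 5P. Equilibrium: 15572 - 5P = 3P - 2828, so 18400 = 8P and P* = 2300, Q* = 4072.
Because the ceiling (1577) lies below the market-clearing price, it is binding.
At P = 1577: Qd = 15572 - 5·1577 = 7687 and Qs = 3·1577 - 2828 = 1903.
Consumer surplus without the control is ½ · (3114.4 - 2300) · 4072 = 1658118.4.
With the ceiling, 1903 units are sold at 1577 (assume they go to the highest-value buyers). The demand price at Q = 1903 is 2733.8, so CS = ½ · [(3114.4 - 1577) + (2733.8 - 1577)] · 1903 = 2563531.3.
Change in consumer surplus = 2563531.3 - 1658118.4 = 905412.9.

905412.9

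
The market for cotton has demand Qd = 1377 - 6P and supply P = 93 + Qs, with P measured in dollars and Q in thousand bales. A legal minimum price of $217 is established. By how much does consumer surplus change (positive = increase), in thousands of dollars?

Rearranging supply gives Qs = P - 93. Equilibrium: 1377 - 6P = P - 93, so 1470 = 7P and P* = 210, Q* = 117.
Since 217 > 210, the floor is binding.
At P = 217: Qd = 1377 - 6·217 = 75 and Qs = 217 - 93 = 124.
Consumer surplus without the control is ½ · (229.5 - 210) · 117 = 1140.75.
With the floor, consumers buy 75 units at 217, so CS = ½ · (229.5 - 217) · 75 = 468.75.
Change in consumer surplus = 468.75 - 1140.75 = -672.

-672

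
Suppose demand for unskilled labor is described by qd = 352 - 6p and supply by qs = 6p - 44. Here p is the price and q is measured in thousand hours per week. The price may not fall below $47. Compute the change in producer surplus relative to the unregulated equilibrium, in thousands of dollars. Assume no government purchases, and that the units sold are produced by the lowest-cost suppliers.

In a free market, 352 - 6p = 6p - 44 gives the equilibrium p* = 33, q* = 154.
The floor of 47 is above the equilibrium price 33, so it binds.
At p = 47: qd = 352 - 6·47 = 70 and qs = 6·47 - 44 = 238.
Producer surplus without the control is ½ · (33 - 22/3) · 154 = 5929/3.
With the floor, 70 units are sold at 47. The supply price at q = 70 is 19, so PS = ½ · [(47 - 22/3) + (47 - 19)] · 70 = 7105/3.
Change in producer surplus = 7105/3 - 5929/3 = 392.

392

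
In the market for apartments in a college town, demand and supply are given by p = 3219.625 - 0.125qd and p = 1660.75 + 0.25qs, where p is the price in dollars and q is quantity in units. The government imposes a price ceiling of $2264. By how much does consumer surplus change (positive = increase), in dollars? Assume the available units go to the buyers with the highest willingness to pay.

Rearranging demand gives qd = 25757 - 8p; rearranging supply gives qs = 4p - 6643. Equilibrium: 25757 - 8p = 4p - 6643, so 32400 = 12p and p* = 2700, q* = 4157.
Because the ceiling (2264) lies below the market-clearing price, it is binding.
At p = 2264: qd = 25757 - 8·2264 = 7645 and qs = 4·2264 - 6643 = 2413.
Consumer surplus without the control is ½ · (3219.625 - 2700) · 4157 = 1080040.5625.
With the ceiling, 2413 units are sold at 2264 (assume they go to the highest-value buyers). The demand price at q = 2413 is 2918, so CS = ½ · [(3219.625 - 2264) + (2918 - 2264)] · 2413 = 1942012.5625.
Change in consumer surplus = 1942012.5625 - 1080040.5625 = 861972.

861972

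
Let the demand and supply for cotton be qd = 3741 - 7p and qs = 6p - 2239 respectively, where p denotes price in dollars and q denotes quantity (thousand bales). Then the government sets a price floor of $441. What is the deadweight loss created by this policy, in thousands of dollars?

Without the control the market clears where 3741 - 7p = 6p - 2239, i.e. p* = 460 and q* = 521.
Since 441 is below p* = 460, the floor does not bind and the free-market outcome prevails.
Since the control does not bind, no trades are prevented and deadweight loss is zero.

0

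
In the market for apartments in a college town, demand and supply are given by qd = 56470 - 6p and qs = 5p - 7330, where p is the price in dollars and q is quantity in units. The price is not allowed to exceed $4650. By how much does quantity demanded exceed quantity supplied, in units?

In a free market, 56470 - 6p = 5p - 7330 gives the equilibrium p* = 5800, q* = 21670.
Because the ceiling (4650) lies below the market-clearing price, it is binding.
At p = 4650: qd = 56470 - 6·4650 = 28570 and qs = 5·4650 - 7330 = 15920.
Shortage = qd - qs = 28570 - 15920 = 12650.

12650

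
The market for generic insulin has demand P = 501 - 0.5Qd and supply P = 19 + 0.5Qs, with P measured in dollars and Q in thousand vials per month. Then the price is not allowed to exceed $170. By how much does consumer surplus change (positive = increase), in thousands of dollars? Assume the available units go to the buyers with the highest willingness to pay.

Rearranging demand gives Qd = 1002 - 2P; rearranging supply gives Qs = 2P - 38. In a free market, 1002 - 2P = 2P - 38 gives the equilibrium P* = 260, Q* = 482.
Because the ceiling (170) lies below the market-clearing price, it is binding.
At P = 170: Qd = 1002 - 2·170 = 662 and Qs = 2·170 - 38 = 302.
Consumer surplus without the control is ½ · (501 - 260) · 482 = 58081.
With the ceiling, 302 units are sold at 170 (assume they go to the highest-value buyers). The demand price at Q = 302 is 350, so CS = ½ · [(501 - 170) + (350 - 170)] · 302 = 77161.
Change in consumer surplus = 77161 - 58081 = 19080.

19080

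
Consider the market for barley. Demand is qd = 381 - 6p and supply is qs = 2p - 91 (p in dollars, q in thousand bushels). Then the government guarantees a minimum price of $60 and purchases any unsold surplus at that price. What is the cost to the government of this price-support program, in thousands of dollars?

480

Setting quantity demanded equal to quantity supplied, 381 - 6p = 2p - 91, gives p* = 59 and q* = 27.
The floor of 60 is above the equilibrium price 59, so it binds.
At p = 60: qd = 381 - 6·60 = 21 and qs = 2·60 - 91 = 29.
Surplus = qs - qd = 8.
Government expenditure = surplus × support price = 8 × 60 = 480.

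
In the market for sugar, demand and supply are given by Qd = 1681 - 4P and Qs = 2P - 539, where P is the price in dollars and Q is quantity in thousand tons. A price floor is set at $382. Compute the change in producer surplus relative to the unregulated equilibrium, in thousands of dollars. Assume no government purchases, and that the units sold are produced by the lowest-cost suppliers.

1260

Equilibrium: 1681 - 4P = 2P - 539, so 2220 = 6P and P* = 370, Q* = 201.
The floor of 382 is above the equilibrium price 370, so it binds.
At P = 382: Qd = 1681 - 4·382 = 153 and Qs = 2·382 - 539 = 225.
Producer surplus without the control is ½ · (370 - 269.5) · 201 = 10100.25.
With the floor, 153 units are sold at 382. The supply price at Q = 153 is 346, so PS = ½ · [(382 - 269.5) + (382 - 346)] · 153 = 11360.25.
Change in producer surplus = 11360.25 - 10100.25 = 1260.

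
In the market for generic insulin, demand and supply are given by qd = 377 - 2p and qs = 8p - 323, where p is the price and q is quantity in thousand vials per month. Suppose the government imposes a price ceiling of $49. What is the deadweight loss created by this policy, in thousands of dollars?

Equilibrium: 377 - 2p = 8p - 323, so 700 = 10p and p* = 70, q* = 237.
Since 49 < 70, the ceiling is binding.
At p = 49: qd = 377 - 2·49 = 279 and qs = 8·49 - 323 = 69.
Quantity traded falls to 69. At q = 69 the demand price is (377 - 69)/2 = 154 and the supply price is (323 + 69)/8 = 49.
Deadweight loss = ½ · (154 - 49) · (237 - 69) = ½ · 105 · 168 = 8820.

8820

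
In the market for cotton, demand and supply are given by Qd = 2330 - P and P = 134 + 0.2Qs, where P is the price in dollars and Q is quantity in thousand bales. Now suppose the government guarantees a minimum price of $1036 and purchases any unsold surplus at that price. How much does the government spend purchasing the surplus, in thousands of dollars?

3331776

Rearranging supply gives Qs = 5P - 670. In a free market, 2330 - P = 5P - 670 gives the equilibrium P* = 500, Q* = 1830.
Since 1036 > 500, the floor is binding.
At P = 1036: Qd = 2330 - 1036 = 1294 and Qs = 5·1036 - 670 = 4510.
Surplus = Qs - Qd = 3216.
Government expenditure = surplus × support price = 3216 × 1036 = 3331776.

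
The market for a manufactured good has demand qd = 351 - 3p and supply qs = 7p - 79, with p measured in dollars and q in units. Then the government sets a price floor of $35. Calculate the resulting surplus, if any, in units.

0

Equilibrium: 351 - 3p = 7p - 79, so 430 = 10p and p* = 43, q* = 222.
Since 35 is below p* = 43, the floor does not bind and the free-market outcome prevails.
Since the control does not bind, there is no surplus.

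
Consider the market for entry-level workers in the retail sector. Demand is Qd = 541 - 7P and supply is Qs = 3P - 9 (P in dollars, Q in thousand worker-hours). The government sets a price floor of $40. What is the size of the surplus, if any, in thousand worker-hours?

Without the control the market clears where 541 - 7P = 3P - 9, i.e. P* = 55 and Q* = 156.
The floor of 40 is below the equilibrium price 55, so it is not binding; the market clears at P* = 55, Q* = 156.
Since the control does not bind, there is no surplus.

0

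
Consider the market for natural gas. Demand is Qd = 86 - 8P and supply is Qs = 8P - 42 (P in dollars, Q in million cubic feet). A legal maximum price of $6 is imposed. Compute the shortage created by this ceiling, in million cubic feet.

32

Equilibrium: 86 - 8P = 8P - 42, so 128 = 16P and P* = 8, Q* = 22.
The ceiling of 6 is below the equilibrium price 8, so it binds.
At P = 6: Qd = 86 - 8·6 = 38 and Qs = 8·6 - 42 = 6.
Shortage = Qd - Qs = 38 - 6 = 32.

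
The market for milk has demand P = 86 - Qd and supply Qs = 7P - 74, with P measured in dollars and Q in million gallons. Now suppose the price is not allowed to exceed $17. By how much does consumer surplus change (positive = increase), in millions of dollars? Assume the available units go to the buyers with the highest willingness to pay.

-85.5

Rearranging demand gives Qd = 86 - P. Setting quantity demanded equal to quantity supplied, 86 - P = 7P - 74, gives P* = 20 and Q* = 66.
Since 17 < 20, the ceiling is binding.
At P = 17: Qd = 86 - 17 = 69 and Qs = 7·17 - 74 = 45.
Consumer surplus without the control is ½ · (86 - 20) · 66 = 2178.
With the ceiling, 45 units are sold at 17 (assume they go to the highest-value buyers). The demand price at Q = 45 is 41, so CS = ½ · [(86 - 17) + (41 - 17)] · 45 = 2092.5.
Change in consumer surplus = 2092.5 - 2178 = -85.5.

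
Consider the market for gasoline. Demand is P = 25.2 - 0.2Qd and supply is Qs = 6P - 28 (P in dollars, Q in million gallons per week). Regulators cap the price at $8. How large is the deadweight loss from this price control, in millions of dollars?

237.6

Rearranging demand gives Qd = 126 - 5P. In a free market, 126 - 5P = 6P - 28 gives the equilibrium P* = 14, Q* = 56.
Since 8 < 14, the ceiling is binding.
At P = 8: Qd = 126 - 5·8 = 86 and Qs = 6·8 - 28 = 20.
Quantity traded falls to 20. At Q = 20 the demand price is (126 - 20)/5 = 21.2 and the supply price is (28 + 20)/6 = 8.
Deadweight loss = ½ · (21.2 - 8) · (56 - 20) = ½ · 13.2 · 36 = 237.6.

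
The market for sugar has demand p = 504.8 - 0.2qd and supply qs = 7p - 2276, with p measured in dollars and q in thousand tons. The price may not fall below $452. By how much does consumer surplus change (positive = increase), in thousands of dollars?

Rearranging demand gives qd = 2524 - 5p. Without the control the market clears where 2524 - 5p = 7p - 2276, i.e. p* = 400 and q* = 524.
Since 452 > 400, the floor is binding.
At p = 452: qd = 2524 - 5·452 = 264 and qs = 7·452 - 2276 = 888.
Consumer surplus without the control is ½ · (504.8 - 400) · 524 = 27457.6.
With the floor, consumers buy 264 units at 452, so CS = ½ · (504.8 - 452) · 264 = 6969.6.
Change in consumer surplus = 6969.6 - 27457.6 = -20488.

-20488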